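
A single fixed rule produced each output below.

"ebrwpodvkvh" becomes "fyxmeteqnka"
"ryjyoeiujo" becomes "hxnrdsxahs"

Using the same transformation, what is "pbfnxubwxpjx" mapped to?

Looking at the pairs, the operation is to shift every letter 9 places forward in the alphabet (wrapping around), then move the first 3 characters to the end (rotate left by 3).
On "pbfnxubwxpjx": the first step gives "ykowgdkfgysg", and the second then gives "wgdkfgysgyko".

wgdkfgysgyko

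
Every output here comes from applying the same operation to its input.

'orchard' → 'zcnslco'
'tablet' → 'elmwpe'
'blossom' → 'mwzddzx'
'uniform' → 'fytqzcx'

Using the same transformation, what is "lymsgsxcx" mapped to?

Looking at the pairs, the operation is to shift every letter 11 places forward in the alphabet (wrapping around).
Doing the same to "lymsgsxcx": "wjxdrdini".

wjxdrdini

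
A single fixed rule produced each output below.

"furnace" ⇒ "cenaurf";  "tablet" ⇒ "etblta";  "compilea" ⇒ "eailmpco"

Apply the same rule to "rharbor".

Looking at the pairs, the operation is to reverse the string, then swap each adjacent pair of characters (1↔2, 3↔4, ...).
Working it through for "rharbor": intermediate "robrahr", final "orrbhar".

orrbhar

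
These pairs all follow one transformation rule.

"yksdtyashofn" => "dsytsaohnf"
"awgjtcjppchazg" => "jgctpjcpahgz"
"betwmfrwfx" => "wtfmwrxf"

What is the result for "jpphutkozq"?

The transformation: swap each adjacent pair of characters (1↔2, 3↔4, ...), then delete the first 2 characters.
For "jpphutkozq", step one produces "pjhptuokqz"; step two turns that into "hptuokqz".

hptuokqz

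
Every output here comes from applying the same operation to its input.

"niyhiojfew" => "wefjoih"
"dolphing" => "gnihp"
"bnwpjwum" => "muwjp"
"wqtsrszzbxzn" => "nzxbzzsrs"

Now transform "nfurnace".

Rule — reverse the string, then delete the last 3 characters.
For "nfurnace", step one produces "ecanrufn"; step two turns that into "ecanr".

ecanr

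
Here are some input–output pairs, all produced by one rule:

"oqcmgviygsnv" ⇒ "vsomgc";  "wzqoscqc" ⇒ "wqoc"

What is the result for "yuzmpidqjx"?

yupjd

In each case the input is transformed by: sort the characters into reverse alphabetical order, then keep every other character starting from the second (positions 2nd, 4th, 6th, ...).
Applying both steps to "yuzmpidqjx": "zyxuqpmjid", then "yupjd".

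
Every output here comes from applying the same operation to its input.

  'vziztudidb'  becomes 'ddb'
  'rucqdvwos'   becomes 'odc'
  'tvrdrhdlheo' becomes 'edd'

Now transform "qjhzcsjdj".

The transformation: sort the characters into reverse alphabetical order, then keep only the last 3 characters.
Doing the same to "qjhzcsjdj": "hdc".

hdc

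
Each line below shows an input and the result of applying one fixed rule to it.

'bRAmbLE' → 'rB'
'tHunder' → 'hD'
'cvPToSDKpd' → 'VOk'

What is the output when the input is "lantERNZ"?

Aez

The rule is to keep one character in every 3, starting at position 2 (positions 2nd, 5th, 8th, ...), then flip the case of every letter.
"lantERNZ" → "aEZ" → "Aez".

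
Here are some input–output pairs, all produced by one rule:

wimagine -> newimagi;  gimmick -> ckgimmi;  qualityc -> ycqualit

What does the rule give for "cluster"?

erclust

The rule is to move the last 2 characters to the front (rotate right by 2).
On "cluster" that produces "erclust".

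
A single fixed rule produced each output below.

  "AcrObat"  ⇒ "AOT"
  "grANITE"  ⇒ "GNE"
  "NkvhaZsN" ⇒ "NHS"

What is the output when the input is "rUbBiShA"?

RBH

What's happening: keep one character in every 3, starting at position 1 (positions 1st, 4th, 7th, ...), then convert every letter to uppercase.
"rUbBiShA" → "rBh" → "RBH".
(Check on "grANITE": → "gNE" → "GNE" ✓)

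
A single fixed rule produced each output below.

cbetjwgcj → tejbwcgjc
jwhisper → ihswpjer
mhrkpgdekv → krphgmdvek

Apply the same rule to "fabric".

rbiacf

What's happening: move the first 3 characters to the end (rotate left by 3), then take characters alternately from the front and the back (1st, last, 2nd, 2nd-last, ...).
For "fabric", step one produces "ricfab"; step two turns that into "rbiacf".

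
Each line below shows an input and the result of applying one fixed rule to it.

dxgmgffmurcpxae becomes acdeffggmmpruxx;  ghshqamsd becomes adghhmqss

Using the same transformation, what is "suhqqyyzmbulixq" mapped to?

Each output is the input with this applied: sort the characters into alphabetical order.
On "suhqqyyzmbulixq" that produces "bhilmqqqsuuxyyz".

bhilmqqqsuuxyyz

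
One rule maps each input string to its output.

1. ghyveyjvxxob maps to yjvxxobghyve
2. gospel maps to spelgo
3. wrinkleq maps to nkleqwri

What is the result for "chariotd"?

riotdcha

Each output is the input with this applied: swap the front and back halves of the string, then move the last character to the front.
Working it through for "chariotd": intermediate "iotdchar", final "riotdcha".
(Check on "wrinkleq": → "kleqwrin" → "nkleqwri" ✓)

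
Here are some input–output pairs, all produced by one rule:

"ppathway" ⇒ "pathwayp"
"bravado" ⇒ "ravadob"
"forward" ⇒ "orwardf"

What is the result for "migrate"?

igratem

Looking at the pairs, the operation is to move the first character to the end.
Doing the same to "migrate": "igratem".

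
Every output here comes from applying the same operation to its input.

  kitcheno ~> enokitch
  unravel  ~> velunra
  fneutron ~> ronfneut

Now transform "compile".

ilecomp

What's happening: move the last 3 characters to the front (rotate right by 3).
On "compile" that produces "ilecomp".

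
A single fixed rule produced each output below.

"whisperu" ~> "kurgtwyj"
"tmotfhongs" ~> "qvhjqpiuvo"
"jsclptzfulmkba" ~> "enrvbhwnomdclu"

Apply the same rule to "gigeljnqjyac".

ignlpslaceik

The rule is to shift every letter 2 places forward in the alphabet (wrapping around), then move the first 2 characters to the end (rotate left by 2).
On "gigeljnqjyac": the first step gives "ikignlpslace", and the second then gives "ignlpslaceik".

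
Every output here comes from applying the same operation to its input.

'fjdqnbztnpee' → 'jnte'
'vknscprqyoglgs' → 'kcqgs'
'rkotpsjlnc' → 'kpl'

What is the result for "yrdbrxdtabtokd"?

What's happening: keep one character in every 3, starting at position 2 (positions 2nd, 5th, 8th, ...).
Applying that to "yrdbrxdtabtokd" gives "rrttd".

rrttd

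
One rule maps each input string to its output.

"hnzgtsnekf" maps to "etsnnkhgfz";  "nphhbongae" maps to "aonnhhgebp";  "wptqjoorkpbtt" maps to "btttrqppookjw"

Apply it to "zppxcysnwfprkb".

byxwsrpppnkfcz

In each case the input is transformed by: sort the characters into reverse alphabetical order, then swap the first and last characters.
Applying both steps to "zppxcysnwfprkb": "zyxwsrpppnkfcb", then "byxwsrpppnkfcz".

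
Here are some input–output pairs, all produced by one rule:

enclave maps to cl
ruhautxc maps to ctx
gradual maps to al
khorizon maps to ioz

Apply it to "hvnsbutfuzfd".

dhtv

Each output is the input with this applied: sort the characters into alphabetical order, then keep one character in every 3, starting at position 2 (positions 2nd, 5th, 8th, ...).
Starting from "hvnsbutfuzfd": after the first operation, "bdffhnstuuvz"; after the second, "dhtv".
(Check on "gradual": → "aadglru" → "al" ✓)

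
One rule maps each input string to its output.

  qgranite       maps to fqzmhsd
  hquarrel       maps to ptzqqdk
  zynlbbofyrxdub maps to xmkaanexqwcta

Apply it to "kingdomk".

In each case the input is transformed by: delete the first character, then shift every letter 1 place backward in the alphabet (wrapping around).
On "kingdomk" that produces "hmfcnlj".
(Check on "zynlbbofyrxdub": → "ynlbbofyrxdub" → "xmkaanexqwcta" ✓)

hmfcnlj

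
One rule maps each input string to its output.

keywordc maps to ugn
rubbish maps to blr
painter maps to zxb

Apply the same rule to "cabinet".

The rule is to shift every letter 10 places forward in the alphabet (wrapping around), then keep one character in every 3, starting at position 1 (positions 1st, 4th, 7th, ...).
For "cabinet", step one produces "mklsxod"; step two turns that into "msd".

msd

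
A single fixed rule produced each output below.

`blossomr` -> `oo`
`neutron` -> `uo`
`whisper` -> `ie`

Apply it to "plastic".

The rule is to keep one character in every 3, starting at position 3 (positions 3rd, 6th, 9th, ...).
"plastic" → "ai".

ai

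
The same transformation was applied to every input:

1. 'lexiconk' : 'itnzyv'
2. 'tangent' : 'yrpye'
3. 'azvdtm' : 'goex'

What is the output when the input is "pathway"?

The transformation: delete the first 2 characters, then shift every letter 11 places forward in the alphabet (wrapping around).
On "pathway": the first step gives "thway", and the second then gives "eshlj".

eshlj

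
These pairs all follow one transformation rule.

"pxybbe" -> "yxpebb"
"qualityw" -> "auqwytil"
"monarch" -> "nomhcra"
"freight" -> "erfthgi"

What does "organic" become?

Each output is the input with this applied: reverse the string, then move the last 3 characters to the front (rotate right by 3).
"organic" → "cinagro" → "grocina".

grocina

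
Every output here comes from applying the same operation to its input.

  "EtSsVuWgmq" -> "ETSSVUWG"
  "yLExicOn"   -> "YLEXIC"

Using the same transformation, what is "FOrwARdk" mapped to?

FORWAR

Looking at the pairs, the operation is to delete the last 2 characters, then convert every letter to uppercase.
For "FOrwARdk", step one produces "FOrwAR"; step two turns that into "FORWAR".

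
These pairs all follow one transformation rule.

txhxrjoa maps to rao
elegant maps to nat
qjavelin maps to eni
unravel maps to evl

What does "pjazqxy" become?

xqy

The transformation: swap each adjacent pair of characters (1↔2, 3↔4, ...), then keep only the last 3 characters.
Working it through for "pjazqxy": intermediate "jpzaxqy", final "xqy".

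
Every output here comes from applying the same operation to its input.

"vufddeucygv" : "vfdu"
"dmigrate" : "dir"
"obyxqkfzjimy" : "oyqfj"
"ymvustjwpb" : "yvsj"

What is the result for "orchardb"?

oca

Each output is the input with this applied: delete the last 3 characters, then keep every other character starting from the first (positions 1st, 3rd, 5th, ...).
On "orchardb": the first step gives "orcha", and the second then gives "oca".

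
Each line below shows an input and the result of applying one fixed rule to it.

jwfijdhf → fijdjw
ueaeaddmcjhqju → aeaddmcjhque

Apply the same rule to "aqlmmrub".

What's happening: delete the last 2 characters, then move the first 2 characters to the end (rotate left by 2).
For "aqlmmrub", step one produces "aqlmmr"; step two turns that into "lmmraq".

lmmraq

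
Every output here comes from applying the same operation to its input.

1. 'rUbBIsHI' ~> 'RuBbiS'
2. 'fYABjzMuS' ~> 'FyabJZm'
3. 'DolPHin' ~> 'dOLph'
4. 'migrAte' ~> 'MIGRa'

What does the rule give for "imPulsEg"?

What's happening: delete the last 2 characters, then flip the case of every letter.
Applying that to "imPulsEg" gives "IMpULS".

IMpULS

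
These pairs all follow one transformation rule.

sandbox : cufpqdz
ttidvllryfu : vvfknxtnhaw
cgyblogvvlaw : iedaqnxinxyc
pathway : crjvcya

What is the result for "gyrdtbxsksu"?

What's happening: swap each adjacent pair of characters (1↔2, 3↔4, ...), then shift every letter 2 places forward in the alphabet (wrapping around).
On "gyrdtbxsksu": the first step gives "ygdrbtsxsku", and the second then gives "aiftdvuzumw".
(Check on "pathway": → "aphtawy" → "crjvcya" ✓)

aiftdvuzumw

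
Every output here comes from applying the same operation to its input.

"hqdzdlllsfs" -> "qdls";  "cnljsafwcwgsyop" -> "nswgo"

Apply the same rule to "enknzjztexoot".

The pattern: keep one character in every 3, starting at position 2 (positions 2nd, 5th, 8th, ...).
For "enknzjztexoot" the result is "nzto".

nzto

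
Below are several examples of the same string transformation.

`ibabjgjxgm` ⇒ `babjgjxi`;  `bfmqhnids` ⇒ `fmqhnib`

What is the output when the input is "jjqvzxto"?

In each case the input is transformed by: delete the last 2 characters, then move the first character to the end.
Applying both steps to "jjqvzxto": "jjqvzx", then "jqvzxj".

jqvzxj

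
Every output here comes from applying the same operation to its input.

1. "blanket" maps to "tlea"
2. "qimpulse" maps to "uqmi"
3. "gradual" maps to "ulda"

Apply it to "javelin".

vlia

The transformation: sort the characters into reverse alphabetical order, then keep every other character starting from the first (positions 1st, 3rd, 5th, ...).
"javelin" → "vnljiea" → "vlia".
(Check on "gradual": → "urlgdaa" → "ulda" ✓)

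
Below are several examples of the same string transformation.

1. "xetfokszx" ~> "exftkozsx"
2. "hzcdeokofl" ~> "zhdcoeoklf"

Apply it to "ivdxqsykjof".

vixdsqkyojf

Looking at the pairs, the operation is to swap each adjacent pair of characters (1↔2, 3↔4, ...).
Doing the same to "ivdxqsykjof": "vixdsqkyojf".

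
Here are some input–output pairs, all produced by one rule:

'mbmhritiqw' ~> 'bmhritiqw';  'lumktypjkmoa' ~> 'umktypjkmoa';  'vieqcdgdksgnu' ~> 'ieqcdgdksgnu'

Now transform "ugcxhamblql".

The transformation: delete the first character.
"ugcxhamblql" → "gcxhamblql".

gcxhamblql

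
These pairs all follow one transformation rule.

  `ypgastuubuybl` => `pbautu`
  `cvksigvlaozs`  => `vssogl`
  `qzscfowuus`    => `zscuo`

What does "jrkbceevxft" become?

rfbve

What's happening: keep every other character starting from the second (positions 2nd, 4th, 6th, ...), then take characters alternately from the front and the back (1st, last, 2nd, 2nd-last, ...).
Applying both steps to "jrkbceevxft": "rbevf", then "rfbve".
(Check on "qzscfowuus": → "zcous" → "zscuo" ✓)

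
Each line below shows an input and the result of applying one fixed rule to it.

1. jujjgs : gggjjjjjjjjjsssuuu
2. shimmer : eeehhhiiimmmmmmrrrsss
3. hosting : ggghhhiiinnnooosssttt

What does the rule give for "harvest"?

The pattern: sort the characters into alphabetical order, then repeat every character 3 times.
For "harvest", step one produces "aehrstv"; step two turns that into "aaaeeehhhrrrssstttvvv".

aaaeeehhhrrrssstttvvv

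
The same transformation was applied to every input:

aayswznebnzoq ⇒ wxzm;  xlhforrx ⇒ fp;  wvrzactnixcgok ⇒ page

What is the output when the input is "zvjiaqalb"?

hoz

Each output is the input with this applied: shift every letter 2 places backward in the alphabet (wrapping around), then keep one character in every 3, starting at position 3 (positions 3rd, 6th, 9th, ...).
On "zvjiaqalb": the first step gives "xthgyoyjz", and the second then gives "hoz".
(Check on "xlhforrx": → "vjfdmppv" → "fp" ✓)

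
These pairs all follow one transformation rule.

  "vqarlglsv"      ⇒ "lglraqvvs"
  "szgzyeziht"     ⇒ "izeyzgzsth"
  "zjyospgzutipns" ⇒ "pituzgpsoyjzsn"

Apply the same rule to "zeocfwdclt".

Looking at the pairs, the operation is to move the last 2 characters to the front (rotate right by 2), then reverse the string.
"zeocfwdclt" → "cdwfcoeztl".
(Check on "vqarlglsv": → "svvqarlgl" → "lglraqvvs" ✓)

cdwfcoeztl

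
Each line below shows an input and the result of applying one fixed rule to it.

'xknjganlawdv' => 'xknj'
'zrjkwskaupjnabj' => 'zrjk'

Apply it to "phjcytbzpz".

phjc

Rule — keep only the first 4 characters.
So "phjcytbzpz" becomes "phjc".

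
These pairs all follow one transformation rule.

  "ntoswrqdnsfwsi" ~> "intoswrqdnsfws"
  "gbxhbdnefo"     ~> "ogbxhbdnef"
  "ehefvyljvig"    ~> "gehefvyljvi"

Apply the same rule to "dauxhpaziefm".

Looking at the pairs, the operation is to move the last character to the front.
For "dauxhpaziefm" the result is "mdauxhpazief".

mdauxhpazief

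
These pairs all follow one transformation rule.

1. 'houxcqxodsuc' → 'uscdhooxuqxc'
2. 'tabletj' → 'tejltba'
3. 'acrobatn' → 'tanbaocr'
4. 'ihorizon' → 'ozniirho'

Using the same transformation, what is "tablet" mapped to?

eltbta

The transformation: move the last 2 characters to the front (rotate right by 2), then take characters alternately from the front and the back (1st, last, 2nd, 2nd-last, ...).
Working it through for "tablet": intermediate "ettabl", final "eltbta".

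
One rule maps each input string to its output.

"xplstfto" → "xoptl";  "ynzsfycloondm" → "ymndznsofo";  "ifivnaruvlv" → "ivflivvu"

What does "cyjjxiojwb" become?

The transformation: take characters alternately from the front and the back (1st, last, 2nd, 2nd-last, ...), then delete the last 3 characters.
On "cyjjxiojwb": the first step gives "cbywjjjoxi", and the second then gives "cbywjjj".

cbywjjj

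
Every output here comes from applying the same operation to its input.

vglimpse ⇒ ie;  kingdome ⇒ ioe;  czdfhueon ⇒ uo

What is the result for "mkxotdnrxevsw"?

oe

Looking at the pairs, the operation is to keep every other character starting from the second (positions 2nd, 4th, 6th, ...), then keep only the vowels.
Applying both steps to "mkxotdnrxevsw": "kodres", then "oe".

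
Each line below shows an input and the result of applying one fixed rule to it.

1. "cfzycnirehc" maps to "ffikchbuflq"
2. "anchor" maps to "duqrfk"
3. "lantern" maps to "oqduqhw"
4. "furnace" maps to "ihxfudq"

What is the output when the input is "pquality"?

Each output is the input with this applied: shift every letter 3 places forward in the alphabet (wrapping around), then take characters alternately from the front and the back (1st, last, 2nd, 2nd-last, ...).
Doing the same to "pquality": "sbtwxldo".

sbtwxldo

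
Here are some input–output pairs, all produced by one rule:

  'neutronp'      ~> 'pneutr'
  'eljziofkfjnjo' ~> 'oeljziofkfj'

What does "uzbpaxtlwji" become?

Rule — move the last 3 characters to the front (rotate right by 3), then delete the first 2 characters.
On "uzbpaxtlwji": the first step gives "wjiuzbpaxtl", and the second then gives "iuzbpaxtl".
(Check on "eljziofkfjnjo": → "njoeljziofkfj" → "oeljziofkfj" ✓)

iuzbpaxtl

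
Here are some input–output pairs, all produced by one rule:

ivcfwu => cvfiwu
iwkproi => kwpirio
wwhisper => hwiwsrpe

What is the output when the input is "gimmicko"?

What's happening: move the first 2 characters to the end (rotate left by 2), then take characters alternately from the front and the back (1st, last, 2nd, 2nd-last, ...).
On "gimmicko" that produces "mimgiock".

mimgiock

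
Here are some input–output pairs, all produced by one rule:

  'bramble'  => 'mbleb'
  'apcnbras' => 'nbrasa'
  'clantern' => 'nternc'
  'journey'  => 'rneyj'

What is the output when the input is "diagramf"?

The pattern: move the first character to the end, then delete the first 2 characters.
Working it through for "diagramf": intermediate "iagramfd", final "gramfd".

gramfd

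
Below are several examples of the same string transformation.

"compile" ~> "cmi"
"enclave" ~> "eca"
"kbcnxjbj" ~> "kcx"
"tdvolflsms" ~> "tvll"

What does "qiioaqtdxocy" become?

Each output is the input with this applied: delete the last 2 characters, then keep every other character starting from the first (positions 1st, 3rd, 5th, ...).
"qiioaqtdxocy" → "qiatx".

qiatx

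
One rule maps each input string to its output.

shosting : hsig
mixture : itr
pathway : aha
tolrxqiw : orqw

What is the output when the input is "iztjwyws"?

zjys

Looking at the pairs, the operation is to keep every other character starting from the second (positions 2nd, 4th, 6th, ...).
So "iztjwyws" becomes "zjys".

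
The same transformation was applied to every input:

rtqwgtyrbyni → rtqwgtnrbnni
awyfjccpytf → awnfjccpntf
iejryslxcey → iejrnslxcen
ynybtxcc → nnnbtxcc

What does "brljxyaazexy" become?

The pattern: replace every "y" with "n".
For "brljxyaazexy" the result is "brljxnaazexn".

brljxnaazexn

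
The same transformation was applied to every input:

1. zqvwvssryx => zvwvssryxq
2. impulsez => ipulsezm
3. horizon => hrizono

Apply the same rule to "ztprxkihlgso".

zprxkihlgsot

Rule — move the first character to the end, then swap the first and last characters.
Working it through for "ztprxkihlgso": intermediate "tprxkihlgsoz", final "zprxkihlgsot".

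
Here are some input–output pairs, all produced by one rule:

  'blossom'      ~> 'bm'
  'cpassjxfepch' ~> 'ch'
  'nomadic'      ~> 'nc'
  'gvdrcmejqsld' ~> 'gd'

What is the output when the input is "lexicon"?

ln

Looking at the pairs, the operation is to take characters alternately from the front and the back (1st, last, 2nd, 2nd-last, ...), then keep only the first 2 characters.
"lexicon" → "lneoxci" → "ln".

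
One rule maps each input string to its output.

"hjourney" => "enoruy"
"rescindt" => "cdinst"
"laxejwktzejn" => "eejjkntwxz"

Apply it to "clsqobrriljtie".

What's happening: delete the first 2 characters, then sort the characters into alphabetical order.
Starting from "clsqobrriljtie": after the first operation, "sqobrriljtie"; after the second, "beiijloqrrst".

beiijloqrrst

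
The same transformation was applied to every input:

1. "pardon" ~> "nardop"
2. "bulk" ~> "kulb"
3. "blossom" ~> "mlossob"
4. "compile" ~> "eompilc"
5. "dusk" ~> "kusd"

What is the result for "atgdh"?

htgda

In each case the input is transformed by: swap the first and last characters.
"atgdh" → "htgda".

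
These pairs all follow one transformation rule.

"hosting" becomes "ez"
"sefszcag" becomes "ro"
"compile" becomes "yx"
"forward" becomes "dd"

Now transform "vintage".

In each case the input is transformed by: shift every letter 12 places forward in the alphabet (wrapping around), then keep one character in every 3, starting at position 3 (positions 3rd, 6th, 9th, ...).
Starting from "vintage": after the first operation, "huzfmsq"; after the second, "zs".

zs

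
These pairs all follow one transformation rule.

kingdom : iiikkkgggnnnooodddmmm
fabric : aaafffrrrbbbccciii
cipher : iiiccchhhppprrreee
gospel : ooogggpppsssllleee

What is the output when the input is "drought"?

In each case the input is transformed by: swap each adjacent pair of characters (1↔2, 3↔4, ...), then repeat every character 3 times.
Applying that to "drought" gives "rrrddduuuooohhhgggttt".

rrrddduuuooohhhgggttt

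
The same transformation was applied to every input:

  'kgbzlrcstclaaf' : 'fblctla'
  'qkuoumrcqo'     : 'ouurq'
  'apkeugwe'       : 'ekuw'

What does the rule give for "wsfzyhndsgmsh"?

The transformation: swap the first and last characters, then keep every other character starting from the first (positions 1st, 3rd, 5th, ...).
"wsfzyhndsgmsh" → "hsfzyhndsgmsw" → "hfynsmw".

hfynsmw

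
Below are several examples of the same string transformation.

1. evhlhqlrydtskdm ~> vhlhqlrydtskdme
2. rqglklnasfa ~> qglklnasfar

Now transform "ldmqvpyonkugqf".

dmqvpyonkugqfl

The transformation: move the first character to the end.
"ldmqvpyonkugqf" → "dmqvpyonkugqfl".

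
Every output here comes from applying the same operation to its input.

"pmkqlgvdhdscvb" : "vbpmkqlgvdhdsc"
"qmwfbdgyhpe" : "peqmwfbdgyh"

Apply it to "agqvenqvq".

The rule is to move the last 2 characters to the front (rotate right by 2).
So "agqvenqvq" becomes "vqagqvenq".

vqagqvenq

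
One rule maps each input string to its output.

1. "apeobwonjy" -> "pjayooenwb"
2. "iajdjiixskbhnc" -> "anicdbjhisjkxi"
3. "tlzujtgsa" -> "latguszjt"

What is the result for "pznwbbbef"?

The pattern: swap each adjacent pair of characters (1↔2, 3↔4, ...), then take characters alternately from the front and the back (1st, last, 2nd, 2nd-last, ...).
For "pznwbbbef", step one produces "zpwnbbebf"; step two turns that into "zfpbwenbb".

zfpbwenbb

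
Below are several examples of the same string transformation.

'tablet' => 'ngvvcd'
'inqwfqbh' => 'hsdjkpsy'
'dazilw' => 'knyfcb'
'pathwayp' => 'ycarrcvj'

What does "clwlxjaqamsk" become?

In each case the input is transformed by: shift every letter 2 places forward in the alphabet (wrapping around), then swap the front and back halves of the string.
On "clwlxjaqamsk": the first step gives "enynzlcscoum", and the second then gives "cscoumenynzl".

cscoumenynzl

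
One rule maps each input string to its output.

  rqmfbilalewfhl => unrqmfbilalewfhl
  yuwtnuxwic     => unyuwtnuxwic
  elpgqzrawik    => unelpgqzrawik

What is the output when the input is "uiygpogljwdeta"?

The pattern: prepend "un".
On "uiygpogljwdeta" that produces "unuiygpogljwdeta".

unuiygpogljwdeta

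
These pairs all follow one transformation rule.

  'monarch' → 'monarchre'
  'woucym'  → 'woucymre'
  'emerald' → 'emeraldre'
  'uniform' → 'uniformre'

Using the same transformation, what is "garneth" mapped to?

The transformation: append "re".
So "garneth" becomes "garnethre".

garnethre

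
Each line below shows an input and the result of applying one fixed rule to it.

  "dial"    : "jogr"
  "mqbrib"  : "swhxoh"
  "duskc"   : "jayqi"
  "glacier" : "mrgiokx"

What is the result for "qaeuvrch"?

wgkabxin

The transformation: shift every letter 6 places forward in the alphabet (wrapping around).
So "qaeuvrch" becomes "wgkabxin".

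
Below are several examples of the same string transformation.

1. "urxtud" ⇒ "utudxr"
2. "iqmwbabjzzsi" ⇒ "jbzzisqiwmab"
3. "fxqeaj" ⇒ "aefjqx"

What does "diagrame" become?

Looking at the pairs, the operation is to swap the front and back halves of the string, then swap each adjacent pair of characters (1↔2, 3↔4, ...).
On "diagrame": the first step gives "ramediag", and the second then gives "aremidga".

aremidga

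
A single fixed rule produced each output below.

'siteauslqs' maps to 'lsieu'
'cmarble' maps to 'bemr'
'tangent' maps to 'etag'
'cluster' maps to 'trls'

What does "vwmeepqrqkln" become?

knwepr

Each output is the input with this applied: move the last 3 characters to the front (rotate right by 3), then keep every other character starting from the first (positions 1st, 3rd, 5th, ...).
Applying that to "vwmeepqrqkln" gives "knwepr".
(Check on "tangent": → "enttang" → "etag" ✓)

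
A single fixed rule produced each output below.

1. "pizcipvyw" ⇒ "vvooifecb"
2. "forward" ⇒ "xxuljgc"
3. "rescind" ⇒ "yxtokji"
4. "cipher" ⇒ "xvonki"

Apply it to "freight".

Rule — shift every letter 6 places forward in the alphabet (wrapping around), then sort the characters into reverse alphabetical order.
Working it through for "freight": intermediate "lxkomnz", final "zxonmlk".

zxonmlk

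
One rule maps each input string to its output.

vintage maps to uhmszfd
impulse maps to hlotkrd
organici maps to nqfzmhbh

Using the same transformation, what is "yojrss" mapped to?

Each output is the input with this applied: shift every letter 1 place backward in the alphabet (wrapping around).
For "yojrss" the result is "xniqrr".

xniqrr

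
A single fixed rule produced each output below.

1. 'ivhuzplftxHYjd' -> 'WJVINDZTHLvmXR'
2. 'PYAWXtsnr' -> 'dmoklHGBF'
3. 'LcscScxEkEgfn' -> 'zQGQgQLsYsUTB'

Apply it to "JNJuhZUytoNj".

The rule is to flip the case of every letter, then shift every letter 12 places backward in the alphabet (wrapping around).
"JNJuhZUytoNj" → "jnjUHzuYTOnJ" → "xbxIVniMHCbX".

xbxIVniMHCbX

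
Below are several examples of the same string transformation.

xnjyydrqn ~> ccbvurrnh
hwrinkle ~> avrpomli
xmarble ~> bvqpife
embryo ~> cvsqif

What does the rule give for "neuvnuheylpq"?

Each output is the input with this applied: sort the characters into reverse alphabetical order, then shift every letter 4 places forward in the alphabet (wrapping around).
So "neuvnuheylpq" becomes "czyyutrrplii".

czyyutrrplii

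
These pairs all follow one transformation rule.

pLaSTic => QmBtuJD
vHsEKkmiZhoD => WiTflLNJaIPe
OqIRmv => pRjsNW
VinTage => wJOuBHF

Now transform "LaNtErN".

mBoUfSo

In each case the input is transformed by: flip the case of every letter, then shift every letter 1 place forward in the alphabet (wrapping around).
"LaNtErN" → "lAnTeRn" → "mBoUfSo".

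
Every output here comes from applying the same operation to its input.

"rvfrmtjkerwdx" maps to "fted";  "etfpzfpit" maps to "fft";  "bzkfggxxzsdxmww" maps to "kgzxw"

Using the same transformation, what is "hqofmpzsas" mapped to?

opa

Each output is the input with this applied: keep one character in every 3, starting at position 3 (positions 3rd, 6th, 9th, ...).
On "hqofmpzsas" that produces "opa".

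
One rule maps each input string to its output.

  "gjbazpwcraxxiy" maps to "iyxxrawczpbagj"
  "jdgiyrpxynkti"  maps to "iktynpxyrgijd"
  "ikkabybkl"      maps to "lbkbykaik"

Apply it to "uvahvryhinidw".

The transformation: swap each adjacent pair of characters (1↔2, 3↔4, ...), then reverse the string.
Doing the same to "uvahvryhinidw": "widinyhvrahuv".

widinyhvrahuv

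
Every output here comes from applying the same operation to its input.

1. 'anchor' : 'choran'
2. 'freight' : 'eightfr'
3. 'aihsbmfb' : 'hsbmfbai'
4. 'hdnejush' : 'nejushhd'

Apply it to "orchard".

chardor

Looking at the pairs, the operation is to move the first 2 characters to the end (rotate left by 2).
For "orchard" the result is "chardor".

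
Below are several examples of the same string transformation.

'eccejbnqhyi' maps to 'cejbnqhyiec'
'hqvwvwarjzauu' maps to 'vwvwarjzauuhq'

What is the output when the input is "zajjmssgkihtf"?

Rule — move the first 2 characters to the end (rotate left by 2).
On "zajjmssgkihtf" that produces "jjmssgkihtfza".

jjmssgkihtfza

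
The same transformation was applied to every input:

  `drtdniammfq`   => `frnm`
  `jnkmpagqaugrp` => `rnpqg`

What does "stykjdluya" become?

ytju

The transformation: move the last 2 characters to the front (rotate right by 2), then keep one character in every 3, starting at position 1 (positions 1st, 4th, 7th, ...).
Working it through for "stykjdluya": intermediate "yastykjdlu", final "ytju".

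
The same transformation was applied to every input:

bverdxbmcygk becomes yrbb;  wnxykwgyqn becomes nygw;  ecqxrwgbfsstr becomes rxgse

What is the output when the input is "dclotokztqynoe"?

ookqd

Each output is the input with this applied: keep one character in every 3, starting at position 1 (positions 1st, 4th, 7th, ...), then swap the first and last characters.
Starting from "dclotokztqynoe": after the first operation, "dokqo"; after the second, "ookqd".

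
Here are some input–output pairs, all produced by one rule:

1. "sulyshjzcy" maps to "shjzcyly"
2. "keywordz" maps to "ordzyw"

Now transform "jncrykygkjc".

Rule — delete the first 2 characters, then move the first 2 characters to the end (rotate left by 2).
Starting from "jncrykygkjc": after the first operation, "crykygkjc"; after the second, "ykygkjccr".

ykygkjccr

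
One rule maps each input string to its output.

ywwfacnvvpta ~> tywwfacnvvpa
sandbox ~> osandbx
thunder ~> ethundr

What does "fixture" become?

In each case the input is transformed by: move the last character to the front, then swap the first and last characters.
Starting from "fixture": after the first operation, "efixtur"; after the second, "rfixtue".

rfixtue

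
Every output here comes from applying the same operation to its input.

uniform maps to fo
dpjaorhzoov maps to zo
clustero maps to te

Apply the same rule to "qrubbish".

bi

In each case the input is transformed by: move the last 2 characters to the front (rotate right by 2), then keep only the last 2 characters.
For "qrubbish", step one produces "shqrubbi"; step two turns that into "bi".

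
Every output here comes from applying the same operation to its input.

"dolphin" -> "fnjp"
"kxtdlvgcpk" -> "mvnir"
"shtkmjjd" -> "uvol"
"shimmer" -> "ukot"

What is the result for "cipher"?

erg

The rule is to shift every letter 2 places forward in the alphabet (wrapping around), then keep every other character starting from the first (positions 1st, 3rd, 5th, ...).
Working it through for "cipher": intermediate "ekrjgt", final "erg".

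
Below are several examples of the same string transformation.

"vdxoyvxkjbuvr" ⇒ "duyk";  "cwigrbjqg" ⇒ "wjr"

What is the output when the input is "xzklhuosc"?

zoh

The pattern: take characters alternately from the front and the back (1st, last, 2nd, 2nd-last, ...), then keep one character in every 3, starting at position 3 (positions 3rd, 6th, 9th, ...).
Starting from "xzklhuosc": after the first operation, "xczskoluh"; after the second, "zoh".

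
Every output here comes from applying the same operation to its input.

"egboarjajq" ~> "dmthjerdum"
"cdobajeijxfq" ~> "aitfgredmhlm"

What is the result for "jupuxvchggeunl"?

Looking at the pairs, the operation is to move the last 3 characters to the front (rotate right by 3), then shift every letter 3 places forward in the alphabet (wrapping around).
Applying both steps to "jupuxvchggeunl": "unljupuxvchgge", then "xqomxsxayfkjjh".

xqomxsxayfkjjh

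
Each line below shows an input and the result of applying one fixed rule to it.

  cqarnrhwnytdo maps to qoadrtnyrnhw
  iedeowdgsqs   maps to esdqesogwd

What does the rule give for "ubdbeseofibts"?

The pattern: delete the first character, then take characters alternately from the front and the back (1st, last, 2nd, 2nd-last, ...).
Starting from "ubdbeseofibts": after the first operation, "bdbeseofibts"; after the second, "bsdtbbeisfeo".

bsdtbbeisfeo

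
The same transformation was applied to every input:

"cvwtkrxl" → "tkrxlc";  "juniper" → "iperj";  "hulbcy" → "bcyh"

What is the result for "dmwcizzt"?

Rule — move the first character to the end, then delete the first 2 characters.
Working it through for "dmwcizzt": intermediate "mwcizztd", final "cizztd".

cizztd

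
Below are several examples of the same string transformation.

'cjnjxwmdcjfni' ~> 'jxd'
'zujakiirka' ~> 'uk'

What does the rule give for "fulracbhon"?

ua

The transformation: delete the last 3 characters, then keep one character in every 3, starting at position 2 (positions 2nd, 5th, 8th, ...).
For "fulracbhon", step one produces "fulracb"; step two turns that into "ua".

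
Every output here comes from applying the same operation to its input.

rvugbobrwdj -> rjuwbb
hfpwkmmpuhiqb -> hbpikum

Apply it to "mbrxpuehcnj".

Looking at the pairs, the operation is to keep every other character starting from the first (positions 1st, 3rd, 5th, ...), then take characters alternately from the front and the back (1st, last, 2nd, 2nd-last, ...).
On "mbrxpuehcnj" that produces "mjrcpe".

mjrcpe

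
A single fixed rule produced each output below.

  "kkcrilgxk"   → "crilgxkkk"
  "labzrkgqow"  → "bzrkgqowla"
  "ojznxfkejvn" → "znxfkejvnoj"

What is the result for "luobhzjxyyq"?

Rule — move the first 2 characters to the end (rotate left by 2).
For "luobhzjxyyq" the result is "obhzjxyyqlu".

obhzjxyyqlu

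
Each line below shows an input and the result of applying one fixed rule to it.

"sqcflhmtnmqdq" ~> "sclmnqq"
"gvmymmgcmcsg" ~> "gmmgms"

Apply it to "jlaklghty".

jalhy

What's happening: keep every other character starting from the first (positions 1st, 3rd, 5th, ...).
Doing the same to "jlaklghty": "jalhy".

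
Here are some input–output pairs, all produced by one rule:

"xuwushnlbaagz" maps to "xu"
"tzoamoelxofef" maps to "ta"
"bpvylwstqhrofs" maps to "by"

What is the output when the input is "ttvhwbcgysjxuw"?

th

Looking at the pairs, the operation is to keep one character in every 3, starting at position 1 (positions 1st, 4th, 7th, ...), then delete the last 3 characters.
So "ttvhwbcgysjxuw" becomes "th".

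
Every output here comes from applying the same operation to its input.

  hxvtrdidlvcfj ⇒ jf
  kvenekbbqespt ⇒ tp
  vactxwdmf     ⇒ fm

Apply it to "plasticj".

jc

Looking at the pairs, the operation is to reverse the string, then keep only the first 2 characters.
For "plasticj", step one produces "jcitsalp"; step two turns that into "jc".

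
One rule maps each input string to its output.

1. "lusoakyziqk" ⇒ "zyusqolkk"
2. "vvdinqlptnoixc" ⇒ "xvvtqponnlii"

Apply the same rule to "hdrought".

Rule — sort the characters into reverse alphabetical order, then delete the last 2 characters.
"hdrought" → "utrohh".

utrohh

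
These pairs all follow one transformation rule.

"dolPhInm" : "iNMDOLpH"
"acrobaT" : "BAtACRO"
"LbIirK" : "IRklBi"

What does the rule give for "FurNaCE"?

AcefURn

In each case the input is transformed by: flip the case of every letter, then move the last 3 characters to the front (rotate right by 3).
Working it through for "FurNaCE": intermediate "fURnAce", final "AcefURn".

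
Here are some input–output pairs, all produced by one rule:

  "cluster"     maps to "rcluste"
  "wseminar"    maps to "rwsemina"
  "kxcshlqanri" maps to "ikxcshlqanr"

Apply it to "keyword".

dkeywor

The pattern: move the last character to the front.
"keyword" → "dkeywor".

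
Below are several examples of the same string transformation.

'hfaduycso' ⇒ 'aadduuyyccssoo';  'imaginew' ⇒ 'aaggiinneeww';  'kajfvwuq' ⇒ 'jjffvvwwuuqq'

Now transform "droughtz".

oouugghhttzz

In each case the input is transformed by: delete the first 2 characters, then double every character.
On "droughtz": the first step gives "oughtz", and the second then gives "oouugghhttzz".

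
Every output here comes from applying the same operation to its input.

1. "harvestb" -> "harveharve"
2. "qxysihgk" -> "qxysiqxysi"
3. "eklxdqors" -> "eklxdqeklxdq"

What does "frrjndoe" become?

Looking at the pairs, the operation is to delete the last 3 characters, then write the whole string twice.
Working it through for "frrjndoe": intermediate "frrjn", final "frrjnfrrjn".

frrjnfrrjn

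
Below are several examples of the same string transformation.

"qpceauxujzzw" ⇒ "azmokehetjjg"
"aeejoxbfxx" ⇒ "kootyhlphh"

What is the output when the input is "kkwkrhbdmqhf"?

The pattern: shift every letter 10 places forward in the alphabet (wrapping around).
For "kkwkrhbdmqhf" the result is "uugubrlnwarp".

uugubrlnwarp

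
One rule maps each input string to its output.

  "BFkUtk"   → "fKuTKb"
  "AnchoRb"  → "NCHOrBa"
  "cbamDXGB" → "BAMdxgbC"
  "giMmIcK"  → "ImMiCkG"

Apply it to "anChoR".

NcHOrA

The transformation: move the first character to the end, then flip the case of every letter.
"anChoR" → "NcHOrA".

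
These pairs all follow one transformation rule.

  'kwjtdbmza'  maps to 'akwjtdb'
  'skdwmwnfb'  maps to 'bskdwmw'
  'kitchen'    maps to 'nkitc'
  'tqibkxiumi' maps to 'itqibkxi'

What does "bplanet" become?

tbpla

Looking at the pairs, the operation is to move the last 3 characters to the front (rotate right by 3), then delete the first 2 characters.
Working it through for "bplanet": intermediate "netbpla", final "tbpla".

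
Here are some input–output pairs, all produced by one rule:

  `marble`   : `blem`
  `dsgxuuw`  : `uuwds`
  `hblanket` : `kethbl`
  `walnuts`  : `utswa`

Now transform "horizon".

zonho

Rule — move the last 3 characters to the front (rotate right by 3), then delete the last 2 characters.
Applying both steps to "horizon": "zonhori", then "zonho".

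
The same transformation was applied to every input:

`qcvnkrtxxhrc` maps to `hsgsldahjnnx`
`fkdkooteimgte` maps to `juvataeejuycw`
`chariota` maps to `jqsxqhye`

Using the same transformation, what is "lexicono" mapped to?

debunyse

The rule is to shift every letter 10 places backward in the alphabet (wrapping around), then move the last 2 characters to the front (rotate right by 2).
Working it through for "lexicono": intermediate "bunysede", final "debunyse".
(Check on "chariota": → "sxqhyejq" → "jqsxqhye" ✓)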